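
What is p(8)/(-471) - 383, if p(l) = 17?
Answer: -180410/471 ≈ -383.04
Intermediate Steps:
p(8)/(-471) - 383 = 17/(-471) - 383 = -1/471*17 - 383 = -17/471 - 383 = -180410/471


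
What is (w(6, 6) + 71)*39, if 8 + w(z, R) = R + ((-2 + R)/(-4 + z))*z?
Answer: 3159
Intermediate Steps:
w(z, R) = -8 + R + z*(-2 + R)/(-4 + z) (w(z, R) = -8 + (R + ((-2 + R)/(-4 + z))*z) = -8 + (R + z*(-2 + R)/(-4 + z)) = -8 + R + z*(-2 + R)/(-4 + z))
(w(6, 6) + 71)*39 = (2*(16 - 5*6 - 2*6 + 6*6)/(-4 + 6) + 71)*39 = (2*(16 - 30 - 12 + 36)/2 + 71)*39 = (2*(½)*10 + 71)*39 = (10 + 71)*39 = 81*39 = 3159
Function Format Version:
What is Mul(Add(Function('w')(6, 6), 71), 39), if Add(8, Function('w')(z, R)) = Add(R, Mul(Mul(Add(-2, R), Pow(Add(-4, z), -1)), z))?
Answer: 3159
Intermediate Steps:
Function('w')(z, R) = Add(-8, R, Mul(z, Pow(Add(-4, z), -1), Add(-2, R))) (Function('w')(z, R) = Add(-8, Add(R, Mul(Mul(Add(-2, R), Pow(Add(-4, z), -1)), z))) = Add(-8, Add(R, Mul(Mul(Pow(Add(-4, z), -1), Add(-2, R)), z))) = Add(-8, Add(R, Mul(z, Pow(Add(-4, z), -1), Add(-2, R)))) = Add(-8, R, Mul(z, Pow(Add(-4, z), -1), Add(-2, R))))
Mul(Add(Function('w')(6, 6), 71), 39) = Mul(Add(Mul(2, Pow(Add(-4, 6), -1), Add(16, Mul(-5, 6), Mul(-2, 6), Mul(6, 6))), 71), 39) = Mul(Add(Mul(2, Pow(2, -1), Add(16, -30, -12, 36)), 71), 39) = Mul(Add(Mul(2, Rational(1, 2), 10), 71), 39) = Mul(Add(10, 71), 39) = Mul(81, 39) = 3159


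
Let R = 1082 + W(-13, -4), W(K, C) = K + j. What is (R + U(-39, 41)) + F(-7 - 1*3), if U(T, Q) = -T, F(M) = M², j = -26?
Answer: 1182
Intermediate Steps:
W(K, C) = -26 + K (W(K, C) = K - 26 = -26 + K)
R = 1043 (R = 1082 + (-26 - 13) = 1082 - 39 = 1043)
(R + U(-39, 41)) + F(-7 - 1*3) = (1043 - 1*(-39)) + (-7 - 1*3)² = (1043 + 39) + (-7 - 3)² = 1082 + (-10)² = 1082 + 100 = 1182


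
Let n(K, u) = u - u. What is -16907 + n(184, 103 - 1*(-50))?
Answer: -16907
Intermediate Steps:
n(K, u) = 0
-16907 + n(184, 103 - 1*(-50)) = -16907 + 0 = -16907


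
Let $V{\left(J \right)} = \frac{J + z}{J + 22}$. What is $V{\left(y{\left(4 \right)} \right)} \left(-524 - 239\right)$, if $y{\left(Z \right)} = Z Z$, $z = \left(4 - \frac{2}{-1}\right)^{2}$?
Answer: $- \frac{19838}{19} \approx -1044.1$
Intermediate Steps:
$z = 36$ ($z = \left(4 - -2\right)^{2} = \left(4 + 2\right)^{2} = 6^{2} = 36$)
$y{\left(Z \right)} = Z^{2}$
$V{\left(J \right)} = \frac{36 + J}{22 + J}$ ($V{\left(J \right)} = \frac{J + 36}{J + 22} = \frac{36 + J}{22 + J}$)
$V{\left(y{\left(4 \right)} \right)} \left(-524 - 239\right) = \frac{36 + 4^{2}}{22 + 4^{2}} \left(-524 - 239\right) = \frac{36 + 16}{22 + 16} \left(-763\right) = \frac{1}{38} \cdot 52 \left(-763\right) = \frac{26}{19} \left(-763\right) = - \frac{19838}{19}$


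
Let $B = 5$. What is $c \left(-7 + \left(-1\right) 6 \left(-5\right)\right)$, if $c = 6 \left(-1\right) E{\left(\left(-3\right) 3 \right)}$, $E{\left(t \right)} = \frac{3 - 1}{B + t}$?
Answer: $69$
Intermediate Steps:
$E{\left(t \right)} = \frac{2}{5 + t}$ ($E{\left(t \right)} = \frac{3 - 1}{5 + t} = \frac{2}{5 + t}$)
$c = 3$ ($c = 6 \left(-1\right) \frac{2}{5 - 9} = - 6 \frac{2}{5 - 9} = - 6 \frac{2}{-4} = - 6 \cdot 2 \left(- \frac{1}{4}\right) = \left(-6\right) \left(- \frac{1}{2}\right) = 3$)
$c \left(-7 + \left(-1\right) 6 \left(-5\right)\right) = 3 \left(-7 + \left(-1\right) 6 \left(-5\right)\right) = 3 \left(-7 - -30\right) = 3 \left(-7 + 30\right) = 3 \cdot 23 = 69$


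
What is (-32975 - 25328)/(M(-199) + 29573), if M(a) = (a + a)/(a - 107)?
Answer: -8920359/4524868 ≈ -1.9714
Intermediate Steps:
M(a) = 2*a/(-107 + a) (M(a) = (2*a)/(-107 + a) = 2*a/(-107 + a))
(-32975 - 25328)/(M(-199) + 29573) = (-32975 - 25328)/(2*(-199)/(-107 - 199) + 29573) = -58303/(2*(-199)/(-306) + 29573) = -58303/(2*(-199)*(-1/306) + 29573) = -58303/(199/153 + 29573) = -58303/4524868/153 = -58303*153/4524868 = -8920359/4524868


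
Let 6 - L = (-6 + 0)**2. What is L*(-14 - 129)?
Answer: 4290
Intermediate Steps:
L = -30 (L = 6 - (-6 + 0)**2 = 6 - 1*(-6)**2 = 6 - 1*36 = 6 - 36 = -30)
L*(-14 - 129) = -30*(-14 - 129) = -30*(-143) = 4290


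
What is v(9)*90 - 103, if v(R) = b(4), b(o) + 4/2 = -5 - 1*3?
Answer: -1003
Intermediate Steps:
b(o) = -10 (b(o) = -2 + (-5 - 1*3) = -2 + (-5 - 3) = -2 - 8 = -10)
v(R) = -10
v(9)*90 - 103 = -10*90 - 103 = -900 - 103 = -1003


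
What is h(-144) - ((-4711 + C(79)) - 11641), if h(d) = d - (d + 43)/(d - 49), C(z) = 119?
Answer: 3105076/193 ≈ 16088.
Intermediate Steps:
h(d) = d - (43 + d)/(-49 + d)
h(-144) - ((-4711 + C(79)) - 11641) = (-43 + (-144)² - 50*(-144))/(-49 - 144) - ((-4711 + 119) - 11641) = (-43 + 20736 + 7200)/(-193) - (-4592 - 11641) = -1/193*27893 - 1*(-16233) = -27893/193 + 16233 = 3105076/193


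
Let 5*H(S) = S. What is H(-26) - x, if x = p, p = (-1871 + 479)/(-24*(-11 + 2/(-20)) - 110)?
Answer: 7234/1955 ≈ 3.7003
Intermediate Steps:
H(S) = S/5
p = -3480/391 (p = -1392/(-24*(-11 + 2*(-1/20)) - 110) = -1392/(-24*(-11 - ⅒) - 110) = -1392/(-24*(-111/10) - 110) = -1392/(1332/5 - 110) = -1392/782/5 = -1392*5/782 = -3480/391 ≈ -8.9003)
x = -3480/391 ≈ -8.9003
H(-26) - x = (⅕)*(-26) - 1*(-3480/391) = -26/5 + 3480/391 = 7234/1955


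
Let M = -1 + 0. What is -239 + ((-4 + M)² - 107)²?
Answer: 6485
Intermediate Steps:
M = -1
-239 + ((-4 + M)² - 107)² = -239 + ((-4 - 1)² - 107)² = -239 + ((-5)² - 107)² = -239 + (25 - 107)² = -239 + (-82)² = -239 + 6724 = 6485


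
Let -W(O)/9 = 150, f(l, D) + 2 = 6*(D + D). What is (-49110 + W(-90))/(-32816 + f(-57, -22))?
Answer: 25230/16541 ≈ 1.5253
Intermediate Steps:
f(l, D) = -2 + 12*D (f(l, D) = -2 + 6*(D + D) = -2 + 6*(2*D) = -2 + 12*D)
W(O) = -1350 (W(O) = -9*150 = -1350)
(-49110 + W(-90))/(-32816 + f(-57, -22)) = (-49110 - 1350)/(-32816 + (-2 + 12*(-22))) = -50460/(-32816 + (-2 - 264)) = -50460/(-32816 - 266) = -50460/(-33082) = -50460*(-1/33082) = 25230/16541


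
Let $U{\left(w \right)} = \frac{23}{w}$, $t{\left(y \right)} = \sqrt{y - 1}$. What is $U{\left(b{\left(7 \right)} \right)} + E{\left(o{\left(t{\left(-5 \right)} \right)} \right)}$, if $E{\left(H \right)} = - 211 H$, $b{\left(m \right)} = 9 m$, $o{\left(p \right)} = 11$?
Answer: $- \frac{146200}{63} \approx -2320.6$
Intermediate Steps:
$t{\left(y \right)} = \sqrt{-1 + y}$
$U{\left(b{\left(7 \right)} \right)} + E{\left(o{\left(t{\left(-5 \right)} \right)} \right)} = \frac{23}{9 \cdot 7} - 2321 = \frac{23}{63} - 2321 = - \frac{146200}{63}$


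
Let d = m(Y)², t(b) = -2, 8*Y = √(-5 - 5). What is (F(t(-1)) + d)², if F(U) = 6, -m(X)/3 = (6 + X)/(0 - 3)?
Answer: 1769881/1024 + 4017*I*√10/32 ≈ 1728.4 + 396.96*I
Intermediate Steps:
Y = I*√10/8 (Y = √(-5 - 5)/8 = √(-10)/8 = (I*√10)/8 = I*√10/8 ≈ 0.39528*I)
m(X) = 6 + X (m(X) = -3*(6 + X)/(0 - 3) = -3*(6 + X)/(-3) = -3*(6 + X)*(-1)/3 = -3*(-2 - X/3) = 6 + X)
d = (6 + I*√10/8)² ≈ 35.844 + 4.7434*I
(F(t(-1)) + d)² = (6 + (48 + I*√10)²/64)²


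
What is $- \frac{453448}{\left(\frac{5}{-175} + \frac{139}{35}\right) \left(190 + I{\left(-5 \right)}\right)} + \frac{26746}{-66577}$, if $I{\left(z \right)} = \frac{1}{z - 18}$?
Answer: $- \frac{528661691002}{872624739} \approx -605.83$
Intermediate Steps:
$I{\left(z \right)} = \frac{1}{-18 + z}$
$- \frac{453448}{\left(\frac{5}{-175} + \frac{139}{35}\right) \left(190 + I{\left(-5 \right)}\right)} + \frac{26746}{-66577} = - \frac{453448}{\left(\frac{5}{-175} + \frac{139}{35}\right) \left(190 + \frac{1}{-18 - 5}\right)} + \frac{26746}{-66577} = - \frac{453448}{\left(5 \left(- \frac{1}{175}\right) + 139 \cdot \frac{1}{35}\right) \left(190 + \frac{1}{-23}\right)} + 26746 \left(- \frac{1}{66577}\right) = - \frac{453448}{\left(- \frac{1}{35} + \frac{139}{35}\right) \left(190 - \frac{1}{23}\right)} - \frac{26746}{66577} = - \frac{453448}{\frac{138}{35} \cdot \frac{4369}{23}} - \frac{26746}{66577} = - \frac{453448}{\frac{26214}{35}} - \frac{26746}{66577} = \left(-453448\right) \frac{35}{26214} - \frac{26746}{66577} = - \frac{7935340}{13107} - \frac{26746}{66577} = - \frac{528661691002}{872624739}$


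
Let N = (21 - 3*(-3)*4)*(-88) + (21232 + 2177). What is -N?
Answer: -18393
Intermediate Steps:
N = 18393 (N = (21 + 9*4)*(-88) + 23409 = (21 + 36)*(-88) + 23409 = 57*(-88) + 23409 = -5016 + 23409 = 18393)
-N = -1*18393 = -18393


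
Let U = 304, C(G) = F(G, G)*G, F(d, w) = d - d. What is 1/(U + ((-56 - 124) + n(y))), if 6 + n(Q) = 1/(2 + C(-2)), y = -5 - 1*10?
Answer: 2/237 ≈ 0.0084388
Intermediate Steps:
F(d, w) = 0
C(G) = 0 (C(G) = 0*G = 0)
y = -15 (y = -5 - 10 = -15)
n(Q) = -11/2 (n(Q) = -6 + 1/(2 + 0) = -6 + 1/2 = -11/2)
1/(U + ((-56 - 124) + n(y))) = 1/(304 + ((-56 - 124) - 11/2)) = 1/(304 + (-180 - 11/2)) = 1/(304 - 371/2) = 1/(237/2) = 2/237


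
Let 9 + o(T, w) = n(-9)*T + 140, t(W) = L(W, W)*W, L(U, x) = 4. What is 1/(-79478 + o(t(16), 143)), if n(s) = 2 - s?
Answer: -1/78643 ≈ -1.2716e-5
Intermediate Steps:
t(W) = 4*W
o(T, w) = 131 + 11*T (o(T, w) = -9 + ((2 - 1*(-9))*T + 140) = -9 + ((2 + 9)*T + 140) = -9 + (11*T + 140) = -9 + (140 + 11*T) = 131 + 11*T)
1/(-79478 + o(t(16), 143)) = 1/(-79478 + (131 + 11*(4*16))) = 1/(-79478 + (131 + 11*64)) = 1/(-79478 + (131 + 704)) = 1/(-79478 + 835) = 1/(-78643) = -1/78643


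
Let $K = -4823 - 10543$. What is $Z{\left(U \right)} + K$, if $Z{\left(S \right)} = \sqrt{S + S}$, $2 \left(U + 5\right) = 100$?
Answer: $-15366 + 3 \sqrt{10} \approx -15357.0$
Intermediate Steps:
$U = 45$ ($U = -5 + \frac{1}{2} \cdot 100 = -5 + 50 = 45$)
$K = -15366$ ($K = -4823 - 10543 = -15366$)
$Z{\left(S \right)} = \sqrt{2} \sqrt{S}$ ($Z{\left(S \right)} = \sqrt{2 S} = \sqrt{2} \sqrt{S}$)
$Z{\left(U \right)} + K = \sqrt{2} \sqrt{45} - 15366 = \sqrt{2} \cdot 3 \sqrt{5} - 15366 = 3 \sqrt{10} - 15366 = -15366 + 3 \sqrt{10}$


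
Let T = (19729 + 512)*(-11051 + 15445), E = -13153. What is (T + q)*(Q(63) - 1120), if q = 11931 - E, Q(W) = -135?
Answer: -111649867690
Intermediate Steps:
q = 25084 (q = 11931 - 1*(-13153) = 11931 + 13153 = 25084)
T = 88938954 (T = 20241*4394 = 88938954)
(T + q)*(Q(63) - 1120) = (88938954 + 25084)*(-135 - 1120) = 88964038*(-1255) = -111649867690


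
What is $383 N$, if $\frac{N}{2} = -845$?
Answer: $-647270$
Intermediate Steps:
$N = -1690$ ($N = 2 \left(-845\right) = -1690$)
$383 N = 383 \left(-1690\right) = -647270$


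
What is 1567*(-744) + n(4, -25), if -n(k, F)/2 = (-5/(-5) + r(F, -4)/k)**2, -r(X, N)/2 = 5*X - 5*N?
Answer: -2343145/2 ≈ -1.1716e+6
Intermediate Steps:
r(X, N) = -10*X + 10*N (r(X, N) = -2*(5*X - 5*N) = -2*(-5*N + 5*X) = -10*X + 10*N)
n(k, F) = -2*(1 + (-40 - 10*F)/k)**2 (n(k, F) = -2*(-5/(-5) + (-10*F + 10*(-4))/k)**2 = -2*(-5*(-1/5) + (-10*F - 40)/k)**2 = -2*(1 + (-40 - 10*F)/k)**2)
1567*(-744) + n(4, -25) = 1567*(-744) - 2*(40 - 1*4 + 10*(-25))**2/4**2 = -1165848 - 2*1/16*(40 - 4 - 250)**2 = -1165848 - 2*1/16*(-214)**2 = -1165848 - 2*1/16*45796 = -1165848 - 11449/2 = -2343145/2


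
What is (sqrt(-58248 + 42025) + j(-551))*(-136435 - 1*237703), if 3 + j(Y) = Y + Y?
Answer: 413422490 - 374138*I*sqrt(16223) ≈ 4.1342e+8 - 4.7654e+7*I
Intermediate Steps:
j(Y) = -3 + 2*Y (j(Y) = -3 + (Y + Y) = -3 + 2*Y)
(sqrt(-58248 + 42025) + j(-551))*(-136435 - 1*237703) = (sqrt(-58248 + 42025) + (-3 + 2*(-551)))*(-136435 - 1*237703) = (sqrt(-16223) + (-3 - 1102))*(-136435 - 237703) = (I*sqrt(16223) - 1105)*(-374138) = (-1105 + I*sqrt(16223))*(-374138) = 413422490 - 374138*I*sqrt(16223)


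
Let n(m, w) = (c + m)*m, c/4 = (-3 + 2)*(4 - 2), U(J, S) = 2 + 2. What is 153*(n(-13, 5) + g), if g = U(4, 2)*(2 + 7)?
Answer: 47277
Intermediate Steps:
U(J, S) = 4
c = -8 (c = 4*((-3 + 2)*(4 - 2)) = 4*(-1*2) = 4*(-2) = -8)
n(m, w) = m*(-8 + m) (n(m, w) = (-8 + m)*m = m*(-8 + m))
g = 36 (g = 4*(2 + 7) = 4*9 = 36)
153*(n(-13, 5) + g) = 153*(-13*(-8 - 13) + 36) = 153*(-13*(-21) + 36) = 153*(273 + 36) = 153*309 = 47277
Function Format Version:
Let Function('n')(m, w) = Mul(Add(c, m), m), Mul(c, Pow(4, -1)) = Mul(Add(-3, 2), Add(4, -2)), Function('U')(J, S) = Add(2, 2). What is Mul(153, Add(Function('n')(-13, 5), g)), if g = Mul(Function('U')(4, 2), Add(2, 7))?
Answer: 47277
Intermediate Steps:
Function('U')(J, S) = 4
c = -8 (c = Mul(4, Mul(Add(-3, 2), Add(4, -2))) = Mul(4, Mul(-1, 2)) = Mul(4, -2) = -8)
Function('n')(m, w) = Mul(m, Add(-8, m)) (Function('n')(m, w) = Mul(Add(-8, m), m) = Mul(m, Add(-8, m)))
g = 36 (g = Mul(4, Add(2, 7)) = Mul(4, 9) = 36)
Mul(153, Add(Function('n')(-13, 5), g)) = Mul(153, Add(Mul(-13, Add(-8, -13)), 36)) = Mul(153, Add(Mul(-13, -21), 36)) = Mul(153, Add(273, 36)) = Mul(153, 309) = 47277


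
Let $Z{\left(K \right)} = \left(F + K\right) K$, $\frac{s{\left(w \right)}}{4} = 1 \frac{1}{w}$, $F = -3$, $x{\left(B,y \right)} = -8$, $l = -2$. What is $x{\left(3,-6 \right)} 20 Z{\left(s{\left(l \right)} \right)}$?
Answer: $-1600$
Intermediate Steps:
$s{\left(w \right)} = \frac{4}{w}$ ($s{\left(w \right)} = 4 \cdot 1 \frac{1}{w} = \frac{4}{w}$)
$Z{\left(K \right)} = K \left(-3 + K\right)$ ($Z{\left(K \right)} = \left(-3 + K\right) K = K \left(-3 + K\right)$)
$x{\left(3,-6 \right)} 20 Z{\left(s{\left(l \right)} \right)} = \left(-8\right) 20 \frac{4}{-2} \left(-3 + \frac{4}{-2}\right) = - 160 \cdot 4 \left(- \frac{1}{2}\right) \left(-3 + 4 \left(- \frac{1}{2}\right)\right) = - 160 \left(- 2 \left(-3 - 2\right)\right) = - 160 \left(\left(-2\right) \left(-5\right)\right) = \left(-160\right) 10 = -1600$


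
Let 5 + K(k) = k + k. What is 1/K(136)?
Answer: 1/267 ≈ 0.0037453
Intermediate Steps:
K(k) = -5 + 2*k (K(k) = -5 + (k + k) = -5 + 2*k)
1/K(136) = 1/(-5 + 2*136) = 1/(-5 + 272) = 1/267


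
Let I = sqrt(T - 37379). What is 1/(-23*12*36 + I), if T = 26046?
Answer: -9936/98735429 - I*sqrt(11333)/98735429 ≈ -0.00010063 - 1.0782e-6*I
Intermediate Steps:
I = I*sqrt(11333) (I = sqrt(26046 - 37379) = sqrt(-11333) = I*sqrt(11333) ≈ 106.46*I)
1/(-23*12*36 + I) = 1/(-23*12*36 + I*sqrt(11333)) = 1/(-276*36 + I*sqrt(11333)) = 1/(-9936 + I*sqrt(11333))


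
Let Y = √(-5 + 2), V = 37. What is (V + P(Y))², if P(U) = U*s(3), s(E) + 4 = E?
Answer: (37 - I*√3)² ≈ 1366.0 - 128.17*I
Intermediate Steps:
s(E) = -4 + E
Y = I*√3 (Y = √(-3) = I*√3 ≈ 1.732*I)
P(U) = -U (P(U) = U*(-4 + 3) = U*(-1) = -U)
(V + P(Y))² = (37 - I*√3)²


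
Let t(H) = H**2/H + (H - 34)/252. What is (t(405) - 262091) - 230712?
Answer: -17726275/36 ≈ -4.9240e+5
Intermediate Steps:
t(H) = -17/126 + 253*H/252 (t(H) = H + (-34 + H)*(1/252) = H + (-17/126 + H/252) = -17/126 + 253*H/252)
(t(405) - 262091) - 230712 = ((-17/126 + (253/252)*405) - 262091) - 230712 = ((-17/126 + 11385/28) - 262091) - 230712 = (14633/36 - 262091) - 230712 = -9420643/36 - 230712 = -17726275/36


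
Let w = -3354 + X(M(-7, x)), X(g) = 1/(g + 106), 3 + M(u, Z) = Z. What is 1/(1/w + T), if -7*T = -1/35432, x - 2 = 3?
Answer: -89841981544/26424361 ≈ -3400.0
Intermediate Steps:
x = 5 (x = 2 + 3 = 5)
M(u, Z) = -3 + Z
X(g) = 1/(106 + g)
T = 1/248024 (T = -(-1)/(7*35432) = -⅐*(-1/35432) = 1/248024 ≈ 4.0319e-6)
w = -362231/108 (w = -3354 + 1/(106 + (-3 + 5)) = -3354 + 1/(106 + 2) = -3354 + 1/108 = -362231/108 ≈ -3354.0)
1/(1/w + T) = 1/(1/(-362231/108) + 1/248024) = 1/(-108/362231 + 1/248024) = 1/(-26424361/89841981544) = -89841981544/26424361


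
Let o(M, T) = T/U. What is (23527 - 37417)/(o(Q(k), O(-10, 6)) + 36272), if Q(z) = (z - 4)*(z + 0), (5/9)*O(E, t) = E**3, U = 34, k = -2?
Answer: -118065/307862 ≈ -0.38350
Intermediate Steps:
O(E, t) = 9*E**3/5
Q(z) = z*(-4 + z) (Q(z) = (-4 + z)*z = z*(-4 + z))
o(M, T) = T/34
(23527 - 37417)/(o(Q(k), O(-10, 6)) + 36272) = (23527 - 37417)/(((9/5)*(-10)**3)/34 + 36272) = -13890/(((9/5)*(-1000))/34 + 36272) = -13890/((1/34)*(-1800) + 36272) = -13890/(-900/17 + 36272) = -13890/615724/17 = -13890*17/615724 = -118065/307862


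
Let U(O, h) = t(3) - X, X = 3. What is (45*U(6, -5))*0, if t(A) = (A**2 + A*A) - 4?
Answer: 0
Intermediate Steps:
t(A) = -4 + 2*A**2 (t(A) = (A**2 + A**2) - 4 = 2*A**2 - 4 = -4 + 2*A**2)
U(O, h) = 11 (U(O, h) = (-4 + 2*3**2) - 1*3 = (-4 + 2*9) - 3 = (-4 + 18) - 3 = 14 - 3 = 11)
(45*U(6, -5))*0 = (45*11)*0 = 495*0 = 0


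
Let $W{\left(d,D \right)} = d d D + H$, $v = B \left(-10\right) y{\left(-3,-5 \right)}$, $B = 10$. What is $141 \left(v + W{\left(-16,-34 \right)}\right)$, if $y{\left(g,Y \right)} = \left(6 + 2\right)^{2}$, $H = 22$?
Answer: $-2126562$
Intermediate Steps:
$y{\left(g,Y \right)} = 64$ ($y{\left(g,Y \right)} = 8^{2} = 64$)
$v = -6400$ ($v = 10 \left(-10\right) 64 = \left(-100\right) 64 = -6400$)
$W{\left(d,D \right)} = 22 + D d^{2}$ ($W{\left(d,D \right)} = d d D + 22 = d^{2} D + 22 = D d^{2} + 22 = 22 + D d^{2}$)
$141 \left(v + W{\left(-16,-34 \right)}\right) = 141 \left(-6400 + \left(22 - 34 \left(-16\right)^{2}\right)\right) = 141 \left(-6400 + \left(22 - 8704\right)\right) = 141 \left(-6400 - 8682\right) = 141 \left(-15082\right) = -2126562$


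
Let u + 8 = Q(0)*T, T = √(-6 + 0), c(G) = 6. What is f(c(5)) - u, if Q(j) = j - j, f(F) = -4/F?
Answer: 22/3 ≈ 7.3333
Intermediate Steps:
T = I*√6 (T = √(-6) = I*√6 ≈ 2.4495*I)
Q(j) = 0
u = -8 (u = -8 + 0*(I*√6) = -8 + 0 = -8)
f(c(5)) - u = -4/6 - 1*(-8) = -4*⅙ + 8 = -⅔ + 8 = 22/3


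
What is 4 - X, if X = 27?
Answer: -23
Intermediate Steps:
4 - X = 4 - 1*27 = 4 - 27 = -23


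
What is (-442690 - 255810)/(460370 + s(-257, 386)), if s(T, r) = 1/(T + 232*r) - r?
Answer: -62372557500/41074271281 ≈ -1.5185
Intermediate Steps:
(-442690 - 255810)/(460370 + s(-257, 386)) = (-442690 - 255810)/(460370 + (1 - 232*386² - 1*(-257)*386)/(-257 + 232*386)) = -698500/(460370 + (1 - 232*148996 + 99202)/(-257 + 89552)) = -698500/(460370 + (1 - 34567072 + 99202)/89295) = -698500/(460370 + (1/89295)*(-34467869)) = -698500/(460370 - 34467869/89295) = -698500/41074271281/89295 = -698500*89295/41074271281 = -62372557500/41074271281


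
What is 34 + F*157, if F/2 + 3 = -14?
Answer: -5304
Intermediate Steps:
F = -34 (F = -6 + 2*(-14) = -6 - 28 = -34)
34 + F*157 = 34 - 34*157 = 34 - 5338 = -5304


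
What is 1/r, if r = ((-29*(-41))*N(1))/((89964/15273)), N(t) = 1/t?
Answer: 9996/2017733 ≈ 0.0049541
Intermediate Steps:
r = 2017733/9996 (r = (-29*(-41)/1)/((89964/15273)) = (1189*1)/((89964*(1/15273))) = 1189/(9996/1697) = 1189*(1697/9996) = 2017733/9996 ≈ 201.85)
1/r = 1/(2017733/9996) = 9996/2017733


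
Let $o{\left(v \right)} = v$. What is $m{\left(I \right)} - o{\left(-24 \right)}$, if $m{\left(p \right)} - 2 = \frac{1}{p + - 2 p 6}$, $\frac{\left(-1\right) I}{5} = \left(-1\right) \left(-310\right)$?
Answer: $\frac{443301}{17050} \approx 26.0$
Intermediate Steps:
$I = -1550$ ($I = - 5 \left(\left(-1\right) \left(-310\right)\right) = \left(-5\right) 310 = -1550$)
$m{\left(p \right)} = 2 - \frac{1}{11 p}$ ($m{\left(p \right)} = 2 + \frac{1}{p + - 2 p 6} = 2 + \frac{1}{p - 12 p} = 2 + \frac{1}{\left(-11\right) p} = 2 - \frac{1}{11 p}$)
$m{\left(I \right)} - o{\left(-24 \right)} = \left(2 - \frac{1}{11 \left(-1550\right)}\right) - -24 = \left(2 - - \frac{1}{17050}\right) + 24 = \left(2 + \frac{1}{17050}\right) + 24 = \frac{34101}{17050} + 24 = \frac{443301}{17050}$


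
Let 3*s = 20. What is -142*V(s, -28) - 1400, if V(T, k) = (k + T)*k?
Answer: -258664/3 ≈ -86221.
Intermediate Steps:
s = 20/3 (s = (1/3)*20 = 20/3 ≈ 6.6667)
V(T, k) = k*(T + k) (V(T, k) = (T + k)*k = k*(T + k))
-142*V(s, -28) - 1400 = -(-3976)*(20/3 - 28) - 1400 = -(-3976)*(-64)/3 - 1400 = -142*1792/3 - 1400 = -254464/3 - 1400 = -258664/3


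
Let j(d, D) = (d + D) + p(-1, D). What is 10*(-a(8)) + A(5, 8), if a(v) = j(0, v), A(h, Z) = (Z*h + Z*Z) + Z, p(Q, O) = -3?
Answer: 62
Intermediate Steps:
A(h, Z) = Z + Z² + Z*h (A(h, Z) = (Z*h + Z²) + Z = (Z² + Z*h) + Z = Z + Z² + Z*h)
j(d, D) = -3 + D + d (j(d, D) = (d + D) - 3 = (D + d) - 3 = -3 + D + d)
a(v) = -3 + v (a(v) = -3 + v + 0 = -3 + v)
10*(-a(8)) + A(5, 8) = 10*(-(-3 + 8)) + 8*(1 + 8 + 5) = 10*(-1*5) + 8*14 = 10*(-5) + 112 = -50 + 112 = 62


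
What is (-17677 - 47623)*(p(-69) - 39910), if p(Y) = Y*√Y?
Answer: 2606123000 + 4505700*I*√69 ≈ 2.6061e+9 + 3.7427e+7*I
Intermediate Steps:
p(Y) = Y^(3/2)
(-17677 - 47623)*(p(-69) - 39910) = (-17677 - 47623)*((-69)^(3/2) - 39910) = -65300*(-69*I*√69 - 39910) = -65300*(-39910 - 69*I*√69) = 2606123000 + 4505700*I*√69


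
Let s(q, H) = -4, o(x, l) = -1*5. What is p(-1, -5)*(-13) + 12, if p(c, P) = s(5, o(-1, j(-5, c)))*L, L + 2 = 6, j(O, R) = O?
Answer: 220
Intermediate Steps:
o(x, l) = -5
L = 4 (L = -2 + 6 = 4)
p(c, P) = -16 (p(c, P) = -4*4 = -16)
p(-1, -5)*(-13) + 12 = -16*(-13) + 12 = 208 + 12 = 220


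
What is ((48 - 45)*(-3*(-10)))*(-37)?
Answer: -3330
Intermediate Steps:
((48 - 45)*(-3*(-10)))*(-37) = (3*30)*(-37) = 90*(-37) = -3330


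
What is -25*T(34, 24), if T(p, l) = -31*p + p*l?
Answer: 5950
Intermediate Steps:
T(p, l) = -31*p + l*p
-25*T(34, 24) = -850*(-31 + 24) = -850*(-7) = -25*(-238) = 5950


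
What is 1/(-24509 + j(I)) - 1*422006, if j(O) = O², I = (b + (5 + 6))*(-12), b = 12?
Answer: -21803784001/51667 ≈ -4.2201e+5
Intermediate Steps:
I = -276 (I = (12 + (5 + 6))*(-12) = (12 + 11)*(-12) = 23*(-12) = -276)
1/(-24509 + j(I)) - 1*422006 = 1/(-24509 + (-276)²) - 1*422006 = 1/(-24509 + 76176) - 422006 = 1/51667 - 422006 = -21803784001/51667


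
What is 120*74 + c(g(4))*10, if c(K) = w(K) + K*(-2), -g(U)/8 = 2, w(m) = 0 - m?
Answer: 9360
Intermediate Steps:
w(m) = -m
g(U) = -16 (g(U) = -8*2 = -16)
c(K) = -3*K (c(K) = -K + K*(-2) = -K - 2*K = -3*K)
120*74 + c(g(4))*10 = 120*74 - 3*(-16)*10 = 8880 + 48*10 = 8880 + 480 = 9360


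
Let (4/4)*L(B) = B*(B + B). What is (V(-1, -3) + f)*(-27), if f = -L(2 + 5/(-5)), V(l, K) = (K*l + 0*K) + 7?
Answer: -216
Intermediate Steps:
V(l, K) = 7 + K*l (V(l, K) = (K*l + 0) + 7 = K*l + 7 = 7 + K*l)
L(B) = 2*B² (L(B) = B*(B + B) = B*(2*B) = 2*B²)
f = -2 (f = -2*(2 + 5/(-5))² = -2*(2 + 5*(-⅕))² = -2*(2 - 1)² = -2*1² = -2 ≈ -2.0000)
(V(-1, -3) + f)*(-27) = ((7 - 3*(-1)) - 2)*(-27) = ((7 + 3) - 2)*(-27) = (10 - 2)*(-27) = 8*(-27) = -216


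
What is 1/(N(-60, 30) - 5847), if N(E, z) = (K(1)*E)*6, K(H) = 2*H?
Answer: -1/6567 ≈ -0.00015228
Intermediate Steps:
N(E, z) = 12*E (N(E, z) = ((2*1)*E)*6 = (2*E)*6 = 12*E)
1/(N(-60, 30) - 5847) = 1/(12*(-60) - 5847) = 1/(-720 - 5847) = 1/(-6567) = -1/6567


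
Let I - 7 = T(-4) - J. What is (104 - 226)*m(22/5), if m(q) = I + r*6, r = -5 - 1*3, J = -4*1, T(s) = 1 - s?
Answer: 3904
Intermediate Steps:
J = -4
I = 16 (I = 7 + ((1 - 1*(-4)) - 1*(-4)) = 7 + ((1 + 4) + 4) = 7 + (5 + 4) = 7 + 9 = 16)
r = -8 (r = -5 - 3 = -8)
m(q) = -32 (m(q) = 16 - 8*6 = 16 - 48 = -32)
(104 - 226)*m(22/5) = (104 - 226)*(-32) = -122*(-32) = 3904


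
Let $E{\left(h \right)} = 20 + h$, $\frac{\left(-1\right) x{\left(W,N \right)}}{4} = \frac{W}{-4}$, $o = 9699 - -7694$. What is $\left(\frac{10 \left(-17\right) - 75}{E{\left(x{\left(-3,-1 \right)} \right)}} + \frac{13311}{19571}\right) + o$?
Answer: $\frac{5782204243}{332707} \approx 17379.0$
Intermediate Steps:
$o = 17393$ ($o = 9699 + 7694 = 17393$)
$x{\left(W,N \right)} = W$ ($x{\left(W,N \right)} = - 4 \frac{W}{-4} = - 4 W \left(- \frac{1}{4}\right) = - 4 \left(- \frac{W}{4}\right) = W$)
$\left(\frac{10 \left(-17\right) - 75}{E{\left(x{\left(-3,-1 \right)} \right)}} + \frac{13311}{19571}\right) + o = \left(\frac{10 \left(-17\right) - 75}{20 - 3} + \frac{13311}{19571}\right) + 17393 = \left(\frac{-170 - 75}{17} + 13311 \cdot \frac{1}{19571}\right) + 17393 = \left(\left(-245\right) \frac{1}{17} + \frac{13311}{19571}\right) + 17393 = \left(- \frac{245}{17} + \frac{13311}{19571}\right) + 17393 = - \frac{4568608}{332707} + 17393 = \frac{5782204243}{332707}$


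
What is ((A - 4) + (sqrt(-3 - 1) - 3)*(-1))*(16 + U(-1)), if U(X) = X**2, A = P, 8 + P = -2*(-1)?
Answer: -119 - 34*I ≈ -119.0 - 34.0*I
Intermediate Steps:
P = -6 (P = -8 - 2*(-1) = -8 + 2 = -6)
A = -6
((A - 4) + (sqrt(-3 - 1) - 3)*(-1))*(16 + U(-1)) = ((-6 - 4) + (sqrt(-3 - 1) - 3)*(-1))*(16 + (-1)**2) = (-10 + (sqrt(-4) - 3)*(-1))*(16 + 1) = (-10 + (2*I - 3)*(-1))*17 = (-10 + (-3 + 2*I)*(-1))*17 = (-10 + (3 - 2*I))*17 = (-7 - 2*I)*17 = -119 - 34*I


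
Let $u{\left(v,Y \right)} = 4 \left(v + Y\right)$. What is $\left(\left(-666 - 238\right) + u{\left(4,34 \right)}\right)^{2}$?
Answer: $565504$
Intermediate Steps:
$u{\left(v,Y \right)} = 4 Y + 4 v$ ($u{\left(v,Y \right)} = 4 \left(Y + v\right) = 4 Y + 4 v$)
$\left(\left(-666 - 238\right) + u{\left(4,34 \right)}\right)^{2} = \left(\left(-666 - 238\right) + \left(4 \cdot 34 + 4 \cdot 4\right)\right)^{2} = \left(-904 + \left(136 + 16\right)\right)^{2} = \left(-904 + 152\right)^{2} = \left(-752\right)^{2} = 565504$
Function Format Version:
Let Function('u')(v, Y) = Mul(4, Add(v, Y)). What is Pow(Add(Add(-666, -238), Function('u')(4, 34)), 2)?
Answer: 565504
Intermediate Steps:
Function('u')(v, Y) = Add(Mul(4, Y), Mul(4, v)) (Function('u')(v, Y) = Mul(4, Add(Y, v)) = Add(Mul(4, Y), Mul(4, v)))
Pow(Add(Add(-666, -238), Function('u')(4, 34)), 2) = Pow(Add(Add(-666, -238), Add(Mul(4, 34), Mul(4, 4))), 2) = Pow(Add(-904, Add(136, 16)), 2) = Pow(Add(-904, 152), 2) = Pow(-752, 2) = 565504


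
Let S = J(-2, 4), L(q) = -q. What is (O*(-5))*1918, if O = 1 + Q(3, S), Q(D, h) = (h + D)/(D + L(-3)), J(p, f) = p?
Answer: -33565/3 ≈ -11188.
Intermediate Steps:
S = -2
Q(D, h) = (D + h)/(3 + D) (Q(D, h) = (h + D)/(D - 1*(-3)) = (D + h)/(D + 3) = (D + h)/(3 + D))
O = 7/6 (O = 1 + (3 - 2)/(3 + 3) = 1 + 1/6 = 1 + (⅙)*1 = 1 + ⅙ = 7/6 ≈ 1.1667)
(O*(-5))*1918 = ((7/6)*(-5))*1918 = -35/6*1918 = -33565/3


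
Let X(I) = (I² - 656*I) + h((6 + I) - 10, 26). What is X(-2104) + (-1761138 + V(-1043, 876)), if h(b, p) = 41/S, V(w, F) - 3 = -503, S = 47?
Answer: 190133935/47 ≈ 4.0454e+6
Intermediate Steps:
V(w, F) = -500 (V(w, F) = 3 - 503 = -500)
h(b, p) = 41/47
X(I) = 41/47 + I² - 656*I (X(I) = (I² - 656*I) + 41/47 = 41/47 + I² - 656*I)
X(-2104) + (-1761138 + V(-1043, 876)) = (41/47 + (-2104)² - 656*(-2104)) + (-1761138 - 500) = (41/47 + 4426816 + 1380224) - 1761638 = 272930921/47 - 1761638 = 190133935/47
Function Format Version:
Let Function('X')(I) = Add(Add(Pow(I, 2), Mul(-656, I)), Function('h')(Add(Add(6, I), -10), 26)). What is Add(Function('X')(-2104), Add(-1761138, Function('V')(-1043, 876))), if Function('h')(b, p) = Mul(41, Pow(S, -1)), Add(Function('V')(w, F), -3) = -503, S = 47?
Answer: Rational(190133935, 47) ≈ 4.0454e+6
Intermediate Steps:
Function('V')(w, F) = -500 (Function('V')(w, F) = Add(3, -503) = -500)
Function('h')(b, p) = Rational(41, 47) (Function('h')(b, p) = Mul(41, Pow(47, -1)) = Mul(41, Rational(1, 47)) = Rational(41, 47))
Function('X')(I) = Add(Rational(41, 47), Pow(I, 2), Mul(-656, I)) (Function('X')(I) = Add(Add(Pow(I, 2), Mul(-656, I)), Rational(41, 47)) = Add(Rational(41, 47), Pow(I, 2), Mul(-656, I)))
Add(Function('X')(-2104), Add(-1761138, Function('V')(-1043, 876))) = Add(Add(Rational(41, 47), Pow(-2104, 2), Mul(-656, -2104)), Add(-1761138, -500)) = Add(Add(Rational(41, 47), 4426816, 1380224), -1761638) = Add(Rational(272930921, 47), -1761638) = Rational(190133935, 47)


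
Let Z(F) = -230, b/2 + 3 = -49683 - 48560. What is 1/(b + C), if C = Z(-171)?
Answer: -1/196722 ≈ -5.0833e-6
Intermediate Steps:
b = -196492 (b = -6 + 2*(-49683 - 48560) = -6 + 2*(-98243) = -6 - 196486 = -196492)
C = -230
1/(b + C) = 1/(-196492 - 230) = 1/(-196722) = -1/196722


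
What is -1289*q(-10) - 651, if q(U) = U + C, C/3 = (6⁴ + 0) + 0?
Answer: -4999393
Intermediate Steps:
C = 3888 (C = 3*((6⁴ + 0) + 0) = 3*((1296 + 0) + 0) = 3*(1296 + 0) = 3*1296 = 3888)
q(U) = 3888 + U (q(U) = U + 3888 = 3888 + U)
-1289*q(-10) - 651 = -1289*(3888 - 10) - 651 = -1289*3878 - 651 = -4998742 - 651 = -4999393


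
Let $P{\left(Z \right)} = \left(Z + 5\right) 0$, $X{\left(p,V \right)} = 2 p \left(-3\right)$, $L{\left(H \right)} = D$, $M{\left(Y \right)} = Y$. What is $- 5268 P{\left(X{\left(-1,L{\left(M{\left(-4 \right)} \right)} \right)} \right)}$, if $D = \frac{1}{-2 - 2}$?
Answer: $0$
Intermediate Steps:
$D = - \frac{1}{4}$ ($D = \frac{1}{-4} = - \frac{1}{4} \approx -0.25$)
$L{\left(H \right)} = - \frac{1}{4}$
$X{\left(p,V \right)} = - 6 p$
$P{\left(Z \right)} = 0$ ($P{\left(Z \right)} = \left(5 + Z\right) 0 = 0$)
$- 5268 P{\left(X{\left(-1,L{\left(M{\left(-4 \right)} \right)} \right)} \right)} = \left(-5268\right) 0 = 0$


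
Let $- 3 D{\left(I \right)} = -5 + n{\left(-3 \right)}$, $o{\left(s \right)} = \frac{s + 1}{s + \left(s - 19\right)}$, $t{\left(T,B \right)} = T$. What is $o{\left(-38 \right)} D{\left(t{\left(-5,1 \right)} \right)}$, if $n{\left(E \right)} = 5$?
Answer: $0$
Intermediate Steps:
$o{\left(s \right)} = \frac{1 + s}{-19 + 2 s}$ ($o{\left(s \right)} = \frac{1 + s}{s + \left(-19 + s\right)} = \frac{1 + s}{-19 + 2 s}$)
$D{\left(I \right)} = 0$ ($D{\left(I \right)} = - \frac{-5 + 5}{3} = \left(- \frac{1}{3}\right) 0 = 0$)
$o{\left(-38 \right)} D{\left(t{\left(-5,1 \right)} \right)} = \frac{1 - 38}{-19 + 2 \left(-38\right)} 0 = \frac{1}{-19 - 76} \left(-37\right) 0 = \frac{1}{-95} \left(-37\right) 0 = \left(- \frac{1}{95}\right) \left(-37\right) 0 = \frac{37}{95} \cdot 0 = 0$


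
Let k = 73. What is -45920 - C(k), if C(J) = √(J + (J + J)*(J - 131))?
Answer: -45920 - I*√8395 ≈ -45920.0 - 91.624*I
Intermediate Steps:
C(J) = √(J + 2*J*(-131 + J)) (C(J) = √(J + (2*J)*(-131 + J)) = √(J + 2*J*(-131 + J)))
-45920 - C(k) = -45920 - √(73*(-261 + 2*73)) = -45920 - √(73*(-261 + 146)) = -45920 - √(73*(-115)) = -45920 - √(-8395) = -45920 - I*√8395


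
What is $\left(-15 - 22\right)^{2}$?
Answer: $1369$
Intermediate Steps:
$\left(-15 - 22\right)^{2} = \left(-37\right)^{2} = 1369$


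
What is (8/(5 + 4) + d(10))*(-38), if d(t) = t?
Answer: -3724/9 ≈ -413.78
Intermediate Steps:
(8/(5 + 4) + d(10))*(-38) = (8/(5 + 4) + 10)*(-38) = (8/9 + 10)*(-38) = (98/9)*(-38) = -3724/9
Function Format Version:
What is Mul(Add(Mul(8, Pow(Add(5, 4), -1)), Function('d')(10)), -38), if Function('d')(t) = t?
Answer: Rational(-3724, 9) ≈ -413.78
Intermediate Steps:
Mul(Add(Mul(8, Pow(Add(5, 4), -1)), Function('d')(10)), -38) = Mul(Add(Mul(8, Pow(Add(5, 4), -1)), 10), -38) = Mul(Add(Mul(8, Pow(9, -1)), 10), -38) = Mul(Add(Mul(8, Rational(1, 9)), 10), -38) = Mul(Add(Rational(8, 9), 10), -38) = Mul(Rational(98, 9), -38) = Rational(-3724, 9)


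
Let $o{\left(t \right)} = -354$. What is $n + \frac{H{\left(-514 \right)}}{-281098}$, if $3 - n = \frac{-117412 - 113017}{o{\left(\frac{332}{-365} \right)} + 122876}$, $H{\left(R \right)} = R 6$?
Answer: $\frac{84236528179}{17220344578} \approx 4.8917$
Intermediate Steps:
$H{\left(R \right)} = 6 R$
$n = \frac{597995}{122522}$ ($n = 3 - \frac{-117412 - 113017}{-354 + 122876} = 3 - - \frac{230429}{122522} = 3 + \frac{230429}{122522} = \frac{597995}{122522} \approx 4.8807$)
$n + \frac{H{\left(-514 \right)}}{-281098} = \frac{597995}{122522} + \frac{6 \left(-514\right)}{-281098} = \frac{597995}{122522} - - \frac{1542}{140549} = \frac{597995}{122522} + \frac{1542}{140549} = \frac{84236528179}{17220344578}$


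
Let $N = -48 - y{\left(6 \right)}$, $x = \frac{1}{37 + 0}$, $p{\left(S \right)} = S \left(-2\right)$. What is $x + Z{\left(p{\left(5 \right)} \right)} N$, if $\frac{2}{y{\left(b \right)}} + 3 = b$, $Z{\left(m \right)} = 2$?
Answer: $- \frac{10801}{111} \approx -97.306$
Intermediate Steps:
$p{\left(S \right)} = - 2 S$
$y{\left(b \right)} = \frac{2}{-3 + b}$
$x = \frac{1}{37} \approx 0.027027$
$N = - \frac{146}{3}$ ($N = -48 - \frac{2}{-3 + 6} = -48 - \frac{2}{3} = - \frac{146}{3} \approx -48.667$)
$x + Z{\left(p{\left(5 \right)} \right)} N = \frac{1}{37} + 2 \left(- \frac{146}{3}\right) = \frac{1}{37} - \frac{292}{3} = - \frac{10801}{111}$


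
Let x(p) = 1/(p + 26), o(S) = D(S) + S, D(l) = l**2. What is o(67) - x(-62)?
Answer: 164017/36 ≈ 4556.0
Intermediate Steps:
o(S) = S + S**2 (o(S) = S**2 + S = S + S**2)
x(p) = 1/(26 + p)
o(67) - x(-62) = 67*(1 + 67) - 1/(26 - 62) = 67*68 - 1/(-36) = 4556 - 1*(-1/36) = 4556 + 1/36 = 164017/36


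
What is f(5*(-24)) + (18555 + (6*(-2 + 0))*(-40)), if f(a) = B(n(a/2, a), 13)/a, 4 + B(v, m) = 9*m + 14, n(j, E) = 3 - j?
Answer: 2284073/120 ≈ 19034.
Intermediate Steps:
B(v, m) = 10 + 9*m (B(v, m) = -4 + (9*m + 14) = -4 + (14 + 9*m) = 10 + 9*m)
f(a) = 127/a (f(a) = (10 + 9*13)/a = (10 + 117)/a = 127/a)
f(5*(-24)) + (18555 + (6*(-2 + 0))*(-40)) = 127/((5*(-24))) + (18555 + (6*(-2 + 0))*(-40)) = 127/(-120) + (18555 + (6*(-2))*(-40)) = 127*(-1/120) + (18555 - 12*(-40)) = -127/120 + (18555 + 480) = -127/120 + 19035 = 2284073/120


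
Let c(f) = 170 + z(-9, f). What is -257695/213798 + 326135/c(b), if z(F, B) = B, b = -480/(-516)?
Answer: 16646485573/8730085 ≈ 1906.8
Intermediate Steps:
b = 40/43 (b = -480*(-1/516) = 40/43 ≈ 0.93023)
c(f) = 170 + f
-257695/213798 + 326135/c(b) = -257695/213798 + 326135/(170 + 40/43) = -257695*1/213798 + 326135/(7350/43) = -257695/213798 + 326135*(43/7350) = -257695/213798 + 2804761/1470 = 16646485573/8730085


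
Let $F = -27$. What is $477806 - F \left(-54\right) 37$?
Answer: $423860$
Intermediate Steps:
$477806 - F \left(-54\right) 37 = 477806 - \left(-27\right) \left(-54\right) 37 = 477806 - 1458 \cdot 37 = 477806 - 53946 = 423860$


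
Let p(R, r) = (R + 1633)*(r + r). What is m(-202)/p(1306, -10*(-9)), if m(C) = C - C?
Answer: 0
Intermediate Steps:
p(R, r) = 2*r*(1633 + R) (p(R, r) = (1633 + R)*(2*r) = 2*r*(1633 + R))
m(C) = 0
m(-202)/p(1306, -10*(-9)) = 0/((2*(-10*(-9))*(1633 + 1306))) = 0/((2*90*2939)) = 0/529020 = 0*(1/529020) = 0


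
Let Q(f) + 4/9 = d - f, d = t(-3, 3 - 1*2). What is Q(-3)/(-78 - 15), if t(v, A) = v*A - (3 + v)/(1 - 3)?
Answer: 4/837 ≈ 0.0047790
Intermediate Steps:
t(v, A) = 3/2 + v/2 + A*v (t(v, A) = A*v - (3 + v)/(-2) = A*v - (3 + v)*(-1)/2 = A*v - (-3/2 - v/2) = A*v + (3/2 + v/2) = 3/2 + v/2 + A*v)
d = -3 (d = 3/2 + (1/2)*(-3) + (3 - 1*2)*(-3) = 3/2 - 3/2 + (3 - 2)*(-3) = 3/2 - 3/2 + 1*(-3) = 3/2 - 3/2 - 3 = -3)
Q(f) = -31/9 - f (Q(f) = -4/9 + (-3 - f) = -31/9 - f)
Q(-3)/(-78 - 15) = (-31/9 - 1*(-3))/(-78 - 15) = (-31/9 + 3)/(-93) = -1/93*(-4/9) = 4/837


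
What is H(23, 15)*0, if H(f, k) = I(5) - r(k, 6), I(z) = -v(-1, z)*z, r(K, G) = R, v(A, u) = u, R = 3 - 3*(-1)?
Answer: 0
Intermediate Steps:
R = 6 (R = 3 + 3 = 6)
r(K, G) = 6
I(z) = -z**2 (I(z) = -z*z = -z**2)
H(f, k) = -31 (H(f, k) = -1*5**2 - 1*6 = -1*25 - 6 = -25 - 6 = -31)
H(23, 15)*0 = -31*0 = 0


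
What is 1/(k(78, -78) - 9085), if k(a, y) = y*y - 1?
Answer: -1/3002 ≈ -0.00033311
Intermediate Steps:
k(a, y) = -1 + y**2 (k(a, y) = y**2 - 1 = -1 + y**2)
1/(k(78, -78) - 9085) = 1/((-1 + (-78)**2) - 9085) = 1/((-1 + 6084) - 9085) = 1/(6083 - 9085) = 1/(-3002) = -1/3002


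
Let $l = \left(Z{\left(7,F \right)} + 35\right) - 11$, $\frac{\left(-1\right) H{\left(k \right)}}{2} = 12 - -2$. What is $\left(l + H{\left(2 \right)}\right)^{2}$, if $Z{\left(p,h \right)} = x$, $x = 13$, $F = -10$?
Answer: $81$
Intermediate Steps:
$H{\left(k \right)} = -28$ ($H{\left(k \right)} = - 2 \left(12 - -2\right) = - 2 \left(12 + 2\right) = \left(-2\right) 14 = -28$)
$Z{\left(p,h \right)} = 13$
$l = 37$ ($l = \left(13 + 35\right) - 11 = 48 - 11 = 37$)
$\left(l + H{\left(2 \right)}\right)^{2} = \left(37 - 28\right)^{2} = 9^{2} = 81$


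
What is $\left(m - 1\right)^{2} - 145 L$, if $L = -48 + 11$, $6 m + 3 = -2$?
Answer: $\frac{193261}{36} \approx 5368.4$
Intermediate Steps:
$m = - \frac{5}{6}$ ($m = - \frac{1}{2} + \frac{1}{6} \left(-2\right) = - \frac{1}{2} - \frac{1}{3} = - \frac{5}{6} \approx -0.83333$)
$L = -37$
$\left(m - 1\right)^{2} - 145 L = \left(- \frac{5}{6} - 1\right)^{2} - -5365 = \left(- \frac{11}{6}\right)^{2} + 5365 = \frac{121}{36} + 5365 = \frac{193261}{36}$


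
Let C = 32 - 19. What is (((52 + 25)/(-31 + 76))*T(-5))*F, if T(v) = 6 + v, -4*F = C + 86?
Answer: -847/20 ≈ -42.350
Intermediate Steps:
C = 13
F = -99/4 (F = -(13 + 86)/4 = -¼*99 = -99/4 ≈ -24.750)
(((52 + 25)/(-31 + 76))*T(-5))*F = (((52 + 25)/(-31 + 76))*(6 - 5))*(-99/4) = ((77/45)*1)*(-99/4) = (77/45)*(-99/4) = -847/20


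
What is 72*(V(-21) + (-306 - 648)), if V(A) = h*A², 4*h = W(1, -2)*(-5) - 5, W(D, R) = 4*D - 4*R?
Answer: -584658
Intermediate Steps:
W(D, R) = -4*R + 4*D
h = -65/4 (h = ((-4*(-2) + 4*1)*(-5) - 5)/4 = ((8 + 4)*(-5) - 5)/4 = (12*(-5) - 5)/4 = (-60 - 5)/4 = (¼)*(-65) = -65/4 ≈ -16.250)
V(A) = -65*A²/4
72*(V(-21) + (-306 - 648)) = 72*(-65/4*(-21)² + (-306 - 648)) = 72*(-65/4*441 - 954) = 72*(-28665/4 - 954) = 72*(-32481/4) = -584658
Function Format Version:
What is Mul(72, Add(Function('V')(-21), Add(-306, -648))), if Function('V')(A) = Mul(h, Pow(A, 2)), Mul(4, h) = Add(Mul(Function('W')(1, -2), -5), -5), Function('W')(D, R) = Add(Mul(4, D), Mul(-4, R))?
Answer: -584658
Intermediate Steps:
Function('W')(D, R) = Add(Mul(-4, R), Mul(4, D))
h = Rational(-65, 4) (h = Mul(Rational(1, 4), Add(Mul(Add(Mul(-4, -2), Mul(4, 1)), -5), -5)) = Mul(Rational(1, 4), Add(Mul(Add(8, 4), -5), -5)) = Mul(Rational(1, 4), Add(Mul(12, -5), -5)) = Mul(Rational(1, 4), Add(-60, -5)) = Mul(Rational(1, 4), -65) = Rational(-65, 4) ≈ -16.250)
Function('V')(A) = Mul(Rational(-65, 4), Pow(A, 2))
Mul(72, Add(Function('V')(-21), Add(-306, -648))) = Mul(72, Add(Mul(Rational(-65, 4), Pow(-21, 2)), Add(-306, -648))) = Mul(72, Add(Mul(Rational(-65, 4), 441), -954)) = Mul(72, Add(Rational(-28665, 4), -954)) = Mul(72, Rational(-32481, 4)) = -584658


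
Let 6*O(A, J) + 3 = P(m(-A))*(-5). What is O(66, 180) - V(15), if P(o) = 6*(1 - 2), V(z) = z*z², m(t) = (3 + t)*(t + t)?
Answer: -6741/2 ≈ -3370.5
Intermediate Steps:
m(t) = 2*t*(3 + t) (m(t) = (3 + t)*(2*t) = 2*t*(3 + t))
V(z) = z³
P(o) = -6 (P(o) = 6*(-1) = -6)
O(A, J) = 9/2 (O(A, J) = -½ + (-6*(-5))/6 = -½ + (⅙)*30 = -½ + 5 = 9/2)
O(66, 180) - V(15) = 9/2 - 1*15³ = 9/2 - 1*3375 = 9/2 - 3375 = -6741/2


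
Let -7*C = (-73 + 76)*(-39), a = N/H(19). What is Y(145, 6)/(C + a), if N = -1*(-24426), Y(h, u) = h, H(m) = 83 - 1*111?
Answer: -2030/11979 ≈ -0.16946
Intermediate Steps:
H(m) = -28 (H(m) = 83 - 111 = -28)
N = 24426
a = -12213/14 (a = 24426/(-28) = 24426*(-1/28) = -12213/14 ≈ -872.36)
C = 117/7 (C = -(-73 + 76)*(-39)/7 = -3*(-39)/7 = -⅐*(-117) = 117/7 ≈ 16.714)
Y(145, 6)/(C + a) = 145/(117/7 - 12213/14) = 145/(-11979/14) = 145*(-14/11979) = -2030/11979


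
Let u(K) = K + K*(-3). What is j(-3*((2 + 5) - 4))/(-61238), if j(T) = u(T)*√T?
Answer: -27*I/30619 ≈ -0.00088181*I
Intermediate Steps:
u(K) = -2*K (u(K) = K - 3*K = -2*K)
j(T) = -2*T^(3/2) (j(T) = (-2*T)*√T = -2*T^(3/2))
j(-3*((2 + 5) - 4))/(-61238) = -2*(-3*((2 + 5) - 4))^(3/2)/(-61238) = -2*(-3*(7 - 4))^(3/2)*(-1/61238) = -2*(-9)^(3/2)*(-1/61238) = -2*(-27*I)*(-1/61238) = -(-54)*I*(-1/61238) = (54*I)*(-1/61238) = -27*I/30619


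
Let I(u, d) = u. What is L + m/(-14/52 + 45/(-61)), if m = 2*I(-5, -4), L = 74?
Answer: 134038/1597 ≈ 83.931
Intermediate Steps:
m = -10 (m = 2*(-5) = -10)
L + m/(-14/52 + 45/(-61)) = 74 - 10/(-14/52 + 45/(-61)) = 74 - 10/(-14*1/52 + 45*(-1/61)) = 74 - 10/(-7/26 - 45/61) = 74 - 10/(-1597/1586) = 74 - 1586/1597*(-10) = 74 + 15860/1597 = 134038/1597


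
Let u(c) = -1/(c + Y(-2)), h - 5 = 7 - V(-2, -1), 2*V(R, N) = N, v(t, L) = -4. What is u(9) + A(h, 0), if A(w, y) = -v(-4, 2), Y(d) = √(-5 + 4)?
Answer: 319/82 + I/82 ≈ 3.8902 + 0.012195*I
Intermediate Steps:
V(R, N) = N/2
Y(d) = I (Y(d) = √(-1) = I)
h = 25/2 (h = 5 + (7 - (-1)/2) = 5 + (7 - 1*(-½)) = 5 + (7 + ½) = 5 + 15/2 = 25/2 ≈ 12.500)
A(w, y) = 4 (A(w, y) = -1*(-4) = 4)
u(c) = -1/(I + c) (u(c) = -1/(c + I) = -1/(I + c))
u(9) + A(h, 0) = -1/(I + 9) + 4 = -1/(9 + I) + 4 = -(9 - I)/82 + 4 = 4 - (9 - I)/82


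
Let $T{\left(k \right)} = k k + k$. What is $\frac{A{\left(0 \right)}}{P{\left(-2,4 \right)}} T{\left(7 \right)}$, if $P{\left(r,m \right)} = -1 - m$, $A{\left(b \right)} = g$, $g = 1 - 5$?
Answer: $\frac{224}{5} \approx 44.8$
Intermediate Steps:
$g = -4$
$A{\left(b \right)} = -4$
$T{\left(k \right)} = k + k^{2}$ ($T{\left(k \right)} = k^{2} + k = k + k^{2}$)
$\frac{A{\left(0 \right)}}{P{\left(-2,4 \right)}} T{\left(7 \right)} = \frac{1}{-1 - 4} \left(-4\right) 7 \left(1 + 7\right) = \frac{1}{-1 - 4} \left(-4\right) 7 \cdot 8 = \frac{1}{-5} \left(-4\right) 56 = \left(- \frac{1}{5}\right) \left(-4\right) 56 = \frac{4}{5} \cdot 56 = \frac{224}{5}$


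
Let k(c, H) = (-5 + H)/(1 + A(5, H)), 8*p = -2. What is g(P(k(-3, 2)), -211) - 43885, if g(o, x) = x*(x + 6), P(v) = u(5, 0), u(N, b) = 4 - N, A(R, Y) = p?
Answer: -630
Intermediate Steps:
p = -1/4 (p = (1/8)*(-2) = -1/4 ≈ -0.25000)
A(R, Y) = -1/4
k(c, H) = -20/3 + 4*H/3 (k(c, H) = (-5 + H)/(1 - 1/4) = (-5 + H)/(3/4) = (-5 + H)*(4/3) = -20/3 + 4*H/3)
P(v) = -1 (P(v) = 4 - 1*5 = 4 - 5 = -1)
g(o, x) = x*(6 + x)
g(P(k(-3, 2)), -211) - 43885 = -211*(6 - 211) - 43885 = -211*(-205) - 43885 = 43255 - 43885 = -630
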